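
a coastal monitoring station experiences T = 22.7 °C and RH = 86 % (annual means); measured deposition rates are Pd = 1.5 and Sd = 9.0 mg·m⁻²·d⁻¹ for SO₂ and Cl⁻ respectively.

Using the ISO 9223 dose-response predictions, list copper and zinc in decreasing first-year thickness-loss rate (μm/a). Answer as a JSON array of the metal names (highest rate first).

["copper", "zinc"]

copper: T>10 °C ⇒ hinge -0.080·(22.7−10) = -1.0160
  Pd branch = 0.0053·Pd^0.26·e^(0.059·RH+f) = 0.3407 μm/a
  Cl⁻ term: 0.01025·9.0^0.27·exp(0.036·86+0.049·22.7) = 1.247
  sum: 0.3407 + 1.247 → r_corr = 1.588 μm/a
zinc: temperature factor f = -0.071·(12.7) = -0.9017
  SO₂ term: 0.0129·1.5^0.44·exp(0.046·86-0.9017) = 0.327
  Cl⁻ term: 0.0175·9.0^0.57·exp(0.008·86+0.085·22.7) = 0.8389
  r_corr = 0.327 + 0.8389 = 1.166 μm/a
Ordering by μm/a: copper (1.59) > zinc (1.17)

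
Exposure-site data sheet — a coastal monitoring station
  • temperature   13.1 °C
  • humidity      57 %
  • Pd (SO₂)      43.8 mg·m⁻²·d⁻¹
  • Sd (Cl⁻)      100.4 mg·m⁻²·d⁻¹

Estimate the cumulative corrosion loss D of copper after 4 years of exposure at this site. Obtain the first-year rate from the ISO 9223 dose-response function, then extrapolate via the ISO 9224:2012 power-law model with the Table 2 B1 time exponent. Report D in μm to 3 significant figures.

copper: f(T) = -0.080·(T−10) [T>10 °C] = -0.2480
  Pd branch = 0.0053·Pd^0.26·e^(0.059·RH+f) = 0.3191 μm/a
  Sd branch = 0.01025·Sd^0.27·e^(0.036·RH+0.049·T) = 0.5262 μm/a
  r_corr = 0.3191 + 0.5262 = 0.8453 μm/a
Power-law: D(4) = r_corr · 4^0.667
  D(4) = 0.8453 × 4^0.667 = 0.8453 × 2.521 = 2.131 μm

D(4) = 2.13 μm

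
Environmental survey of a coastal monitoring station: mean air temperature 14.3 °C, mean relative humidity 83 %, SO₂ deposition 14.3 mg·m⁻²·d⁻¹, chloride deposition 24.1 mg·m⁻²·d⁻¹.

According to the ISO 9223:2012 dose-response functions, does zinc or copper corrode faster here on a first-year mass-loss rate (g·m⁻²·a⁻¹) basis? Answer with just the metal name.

copper

zinc: T>10 °C ⇒ hinge -0.071·(14.3−10) = -0.3053
  SO₂ term: 0.0129·14.3^0.44·exp(0.046·83-0.3053) = 1.395
  Cl⁻ term: 0.0175·24.1^0.57·exp(0.008·83+0.085·14.3) = 0.7031
  r_corr = 1.395 + 0.7031 = 2.098 μm/a
  mass loss = 2.098 μm/a × 7.14 g/cm³ = 14.98 g·m⁻²·a⁻¹
copper: T>10 °C ⇒ hinge -0.080·(14.3−10) = -0.3440
  SO₂ term: 0.0053·14.3^0.26·exp(0.059·83-0.3440) = 1.005
  Sd branch = 0.01025·Sd^0.27·e^(0.036·RH+0.049·T) = 0.9679 μm/a
  r_corr = 1.005 + 0.9679 = 1.973 μm/a
  mass loss = 1.973 μm/a × 8.96 g/cm³ = 17.67 g·m⁻²·a⁻¹
Ordering by g·m⁻²·a⁻¹: copper (17.7) > zinc (15)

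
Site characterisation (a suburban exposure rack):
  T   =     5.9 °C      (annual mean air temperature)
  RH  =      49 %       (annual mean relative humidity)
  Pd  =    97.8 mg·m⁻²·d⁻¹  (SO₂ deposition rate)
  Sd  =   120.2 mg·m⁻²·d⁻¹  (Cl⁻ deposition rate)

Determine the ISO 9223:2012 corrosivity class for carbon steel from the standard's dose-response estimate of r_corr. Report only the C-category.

carbon steel: temperature factor f = +0.150·(-4.1) = -0.6150
  sulphur-dioxide contribution → 27.64 μm/a
  chloride contribution → 12.67 μm/a
  ⇒ r_corr(carbon steel) = 40.31 μm/a
ISO 9223 Table 2 (carbon steel): 25 < 40.3 ≤ 50 μm/a ⇒ C3

C3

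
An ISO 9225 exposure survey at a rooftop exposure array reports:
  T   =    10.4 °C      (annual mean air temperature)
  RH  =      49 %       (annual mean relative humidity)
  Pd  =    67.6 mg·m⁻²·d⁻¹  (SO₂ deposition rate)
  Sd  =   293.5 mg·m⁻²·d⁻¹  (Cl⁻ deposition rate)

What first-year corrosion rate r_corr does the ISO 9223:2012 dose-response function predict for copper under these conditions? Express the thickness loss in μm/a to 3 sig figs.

copper: T>10 °C ⇒ hinge -0.080·(10.4−10) = -0.0320
  sulphur-dioxide contribution → 0.2765 μm/a
  chloride contribution → 0.4617 μm/a
  total first-year rate 0.7382 μm/a

r_corr = 0.738 μm/a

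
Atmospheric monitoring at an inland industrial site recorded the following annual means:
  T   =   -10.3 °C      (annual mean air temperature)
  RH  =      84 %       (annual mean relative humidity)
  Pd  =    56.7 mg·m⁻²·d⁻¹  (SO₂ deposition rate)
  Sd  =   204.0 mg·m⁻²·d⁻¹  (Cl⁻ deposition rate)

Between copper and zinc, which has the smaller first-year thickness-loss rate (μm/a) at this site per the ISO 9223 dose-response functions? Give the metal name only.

copper

copper: f(T) = +0.126·(T−10) [T≤10 °C] = -2.5578
  sulphur-dioxide contribution → 0.1666 μm/a
  chloride contribution → 0.5351 μm/a
  total first-year rate 0.7017 μm/a
zinc: T≤10 °C ⇒ hinge +0.038·(-10.3−10) = -0.7714
  sulphur-dioxide contribution → 1.68 μm/a
  chloride contribution → 0.2959 μm/a
  ⇒ r_corr(zinc) = 1.976 μm/a
Ordering by μm/a: zinc (1.98) > copper (0.702)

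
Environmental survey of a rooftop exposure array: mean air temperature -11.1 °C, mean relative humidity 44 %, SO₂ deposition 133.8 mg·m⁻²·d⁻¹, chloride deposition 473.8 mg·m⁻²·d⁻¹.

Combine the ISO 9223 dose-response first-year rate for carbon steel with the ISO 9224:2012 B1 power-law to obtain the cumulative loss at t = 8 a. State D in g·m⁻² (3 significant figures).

carbon steel: temperature factor f = +0.150·(-21.1) = -3.1650
  sulphur-dioxide contribution → 2.298 μm/a
  chloride contribution → 12.74 μm/a
  ⇒ r_corr(carbon steel) = 15.04 μm/a
Power-law: D(8) = r_corr · 8^0.523
  D(8) = 15.04 × 8^0.523 = 15.04 × 2.967 = 44.62 μm
  Mass loss = 44.62 μm × 7.85 g/cm³ = 350.3 g·m⁻²

D(8) = 350 g·m⁻²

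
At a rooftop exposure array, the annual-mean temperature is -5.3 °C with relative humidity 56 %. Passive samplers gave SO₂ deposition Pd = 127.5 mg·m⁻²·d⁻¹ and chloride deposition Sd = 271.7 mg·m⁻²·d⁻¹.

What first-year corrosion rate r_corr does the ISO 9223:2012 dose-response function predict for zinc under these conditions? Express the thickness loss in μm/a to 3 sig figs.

r_corr = 1.23 μm/a

zinc: temperature factor f = +0.038·(-15.3) = -0.5814
  sulphur-dioxide contribution → 0.8003 μm/a
  chloride contribution → 0.426 μm/a
  total first-year rate 1.226 μm/a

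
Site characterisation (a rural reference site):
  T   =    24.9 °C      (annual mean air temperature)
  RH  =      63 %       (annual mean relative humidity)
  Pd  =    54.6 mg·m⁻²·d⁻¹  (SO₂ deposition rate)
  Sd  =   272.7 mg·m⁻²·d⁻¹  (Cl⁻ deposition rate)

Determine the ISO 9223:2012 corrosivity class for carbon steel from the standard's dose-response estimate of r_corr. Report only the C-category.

C5

carbon steel: f(T) = -0.054·(T−10) [T>10 °C] = -0.8046
  Pd branch = 1.77·Pd^0.52·e^(0.02·RH+f) = 22.34 μm/a
  Sd branch = 0.102·Sd^0.62·e^(0.033·RH+0.04·T) = 71.48 μm/a
  sum: 22.34 + 71.48 → r_corr = 93.82 μm/a
93.8 μm/a falls in (80, 200] for carbon steel → category C5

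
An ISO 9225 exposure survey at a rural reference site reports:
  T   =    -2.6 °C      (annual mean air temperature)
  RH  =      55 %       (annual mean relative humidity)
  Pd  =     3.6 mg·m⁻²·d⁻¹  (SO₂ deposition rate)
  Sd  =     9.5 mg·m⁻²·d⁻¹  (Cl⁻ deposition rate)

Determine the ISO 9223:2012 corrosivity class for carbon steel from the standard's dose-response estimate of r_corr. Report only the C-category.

carbon steel: f(T) = +0.150·(T−10) [T≤10 °C] = -1.8900
  Pd branch = 1.77·Pd^0.52·e^(0.02·RH+f) = 1.564 μm/a
  Sd branch = 0.102·Sd^0.62·e^(0.033·RH+0.04·T) = 2.28 μm/a
  r_corr = 1.564 + 2.28 = 3.843 μm/a
3.84 μm/a falls in (1.3, 25] for carbon steel → category C2

C2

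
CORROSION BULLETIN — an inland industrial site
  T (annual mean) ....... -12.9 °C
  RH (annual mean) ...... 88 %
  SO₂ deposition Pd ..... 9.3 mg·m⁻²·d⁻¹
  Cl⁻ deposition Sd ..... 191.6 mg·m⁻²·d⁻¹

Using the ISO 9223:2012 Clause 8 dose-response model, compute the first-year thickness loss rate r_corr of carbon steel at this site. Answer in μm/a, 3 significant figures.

r_corr = 29.9 μm/a

carbon steel: T≤10 °C ⇒ hinge +0.150·(-12.9−10) = -3.4350
  Pd branch = 1.77·Pd^0.52·e^(0.02·RH+f) = 1.057 μm/a
  Cl⁻ term: 0.102·191.6^0.62·exp(0.033·88+0.04·-12.9) = 28.89
  r_corr = 1.057 + 28.89 = 29.95 μm/a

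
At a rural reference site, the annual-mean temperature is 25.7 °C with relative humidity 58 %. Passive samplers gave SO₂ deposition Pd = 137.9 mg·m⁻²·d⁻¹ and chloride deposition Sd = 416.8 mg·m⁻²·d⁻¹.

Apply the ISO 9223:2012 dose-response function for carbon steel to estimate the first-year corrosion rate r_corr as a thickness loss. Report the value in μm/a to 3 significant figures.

carbon steel: temperature factor f = -0.054·(15.7) = -0.8478
  Pd branch = 1.77·Pd^0.52·e^(0.02·RH+f) = 31.34 μm/a
  Sd branch = 0.102·Sd^0.62·e^(0.033·RH+0.04·T) = 81.4 μm/a
  r_corr = 31.34 + 81.4 = 112.7 μm/a

r_corr = 113 μm/a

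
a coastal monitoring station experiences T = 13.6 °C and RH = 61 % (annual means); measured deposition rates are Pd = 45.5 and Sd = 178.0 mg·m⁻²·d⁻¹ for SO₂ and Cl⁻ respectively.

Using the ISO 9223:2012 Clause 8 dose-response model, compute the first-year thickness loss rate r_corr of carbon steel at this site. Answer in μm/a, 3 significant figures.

r_corr = 68.6 μm/a

carbon steel: T>10 °C ⇒ hinge -0.054·(13.6−10) = -0.1944
  SO₂ term: 1.77·45.5^0.52·exp(0.02·61-0.1944) = 35.94
  Sd branch = 0.102·Sd^0.62·e^(0.033·RH+0.04·T) = 32.69 μm/a
  sum: 35.94 + 32.69 → r_corr = 68.62 μm/a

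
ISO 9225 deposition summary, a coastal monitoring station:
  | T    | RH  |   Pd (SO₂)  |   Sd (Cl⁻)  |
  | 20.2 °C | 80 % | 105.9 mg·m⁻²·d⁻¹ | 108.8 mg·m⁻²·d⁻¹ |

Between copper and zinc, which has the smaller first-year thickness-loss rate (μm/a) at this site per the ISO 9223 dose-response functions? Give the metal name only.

copper: f(T) = -0.080·(T−10) [T>10 °C] = -0.8160
  Pd branch = 0.0053·Pd^0.26·e^(0.059·RH+f) = 0.8836 μm/a
  Sd branch = 0.01025·Sd^0.27·e^(0.036·RH+0.049·T) = 1.743 μm/a
  sum: 0.8836 + 1.743 → r_corr = 2.626 μm/a
zinc: T>10 °C ⇒ hinge -0.071·(20.2−10) = -0.7242
  Pd branch = 0.0129·Pd^0.44·e^(0.046·RH+f) = 1.929 μm/a
  Cl⁻ term: 0.0175·108.8^0.57·exp(0.008·80+0.085·20.2) = 2.676
  r_corr = 1.929 + 2.676 = 4.605 μm/a
Ordering by μm/a: zinc (4.6) > copper (2.63)

copper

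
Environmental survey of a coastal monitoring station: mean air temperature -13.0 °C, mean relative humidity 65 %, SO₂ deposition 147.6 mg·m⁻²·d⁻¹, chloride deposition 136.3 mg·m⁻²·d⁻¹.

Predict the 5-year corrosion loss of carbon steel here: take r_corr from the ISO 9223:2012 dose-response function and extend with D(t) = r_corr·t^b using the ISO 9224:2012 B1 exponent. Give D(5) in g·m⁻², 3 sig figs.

carbon steel: T≤10 °C ⇒ hinge +0.150·(-13.0−10) = -3.4500
  SO₂ term: 1.77·147.6^0.52·exp(0.02·65-3.4500) = 2.768
  Sd branch = 0.102·Sd^0.62·e^(0.033·RH+0.04·T) = 10.91 μm/a
  r_corr = 2.768 + 10.91 = 13.68 μm/a
Long-term exponent b (ISO 9224 Table 2, B1) = 0.523
  D(5) = 13.68 × 5^0.523 = 13.68 × 2.32 = 31.73 μm
  Mass loss = 31.73 μm × 7.85 g/cm³ = 249.1 g·m⁻²

D(5) = 249 g·m⁻²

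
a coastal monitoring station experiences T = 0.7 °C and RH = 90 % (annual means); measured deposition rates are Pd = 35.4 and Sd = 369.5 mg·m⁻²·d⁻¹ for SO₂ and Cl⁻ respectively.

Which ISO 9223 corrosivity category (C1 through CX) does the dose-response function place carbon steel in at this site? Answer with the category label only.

C5

carbon steel: T≤10 °C ⇒ hinge +0.150·(0.7−10) = -1.3950
  SO₂ term: 1.77·35.4^0.52·exp(0.02·90-1.3950) = 16.96
  Sd branch = 0.102·Sd^0.62·e^(0.033·RH+0.04·T) = 79.9 μm/a
  sum: 16.96 + 79.9 → r_corr = 96.85 μm/a
96.9 μm/a falls in (80, 200] for carbon steel → category C5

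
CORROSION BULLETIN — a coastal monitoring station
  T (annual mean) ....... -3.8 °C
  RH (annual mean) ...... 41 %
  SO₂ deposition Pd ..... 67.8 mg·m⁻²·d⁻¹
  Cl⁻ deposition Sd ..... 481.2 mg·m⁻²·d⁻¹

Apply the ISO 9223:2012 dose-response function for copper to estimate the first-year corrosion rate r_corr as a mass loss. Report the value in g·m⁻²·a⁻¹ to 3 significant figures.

copper: T≤10 °C ⇒ hinge +0.126·(-3.8−10) = -1.7388
  sulphur-dioxide contribution → 0.03132 μm/a
  chloride contribution → 0.1973 μm/a
  ⇒ r_corr(copper) = 0.2286 μm/a
Convert to mass loss: 0.2286 μm/a × 8.96 g/cm³ = 2.048 g·m⁻²·a⁻¹

r_corr = 2.05 g·m⁻²·a⁻¹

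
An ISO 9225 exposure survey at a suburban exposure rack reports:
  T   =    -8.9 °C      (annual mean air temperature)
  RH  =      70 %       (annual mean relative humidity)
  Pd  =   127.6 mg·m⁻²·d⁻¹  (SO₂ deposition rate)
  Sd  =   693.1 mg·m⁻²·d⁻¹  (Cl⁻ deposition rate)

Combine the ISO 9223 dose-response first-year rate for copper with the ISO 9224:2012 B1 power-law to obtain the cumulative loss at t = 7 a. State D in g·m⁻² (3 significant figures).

copper: f(T) = +0.126·(T−10) [T≤10 °C] = -2.3814
  Pd branch = 0.0053·Pd^0.26·e^(0.059·RH+f) = 0.1074 μm/a
  Sd branch = 0.01025·Sd^0.27·e^(0.036·RH+0.049·T) = 0.4817 μm/a
  r_corr = 0.1074 + 0.4817 = 0.5891 μm/a
Long-term exponent b (ISO 9224 Table 2, B1) = 0.667
  D(7) = 0.5891 × 7^0.667 = 0.5891 × 3.662 = 2.157 μm
  Mass loss = 2.157 μm × 8.96 g/cm³ = 19.33 g·m⁻²

D(7) = 19.3 g·m⁻²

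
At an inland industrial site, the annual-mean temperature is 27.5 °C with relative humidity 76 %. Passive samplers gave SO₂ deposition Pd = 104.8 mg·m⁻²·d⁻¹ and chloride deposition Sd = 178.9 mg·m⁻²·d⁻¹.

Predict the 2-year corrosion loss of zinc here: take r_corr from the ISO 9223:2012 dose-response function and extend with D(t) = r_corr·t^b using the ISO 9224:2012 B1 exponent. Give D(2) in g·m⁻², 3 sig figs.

D(2) = 92.2 g·m⁻²

zinc: temperature factor f = -0.071·(17.5) = -1.2425
  SO₂ term: 0.0129·104.8^0.44·exp(0.046·76-1.2425) = 0.9511
  Sd branch = 0.0175·Sd^0.57·e^(0.008·RH+0.085·T) = 6.401 μm/a
  r_corr = 0.9511 + 6.401 = 7.352 μm/a
Power-law: D(2) = r_corr · 2^0.813
  D(2) = 7.352 × 2^0.813 = 7.352 × 1.757 = 12.92 μm
  Mass loss = 12.92 μm × 7.14 g/cm³ = 92.22 g·m⁻²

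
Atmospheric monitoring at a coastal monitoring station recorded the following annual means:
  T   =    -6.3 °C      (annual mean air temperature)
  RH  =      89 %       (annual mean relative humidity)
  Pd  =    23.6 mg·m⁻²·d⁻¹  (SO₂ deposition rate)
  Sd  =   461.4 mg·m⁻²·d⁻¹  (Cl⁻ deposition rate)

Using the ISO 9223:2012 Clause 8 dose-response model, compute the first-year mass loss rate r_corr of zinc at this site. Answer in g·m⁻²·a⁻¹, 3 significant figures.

zinc: T≤10 °C ⇒ hinge +0.038·(-6.3−10) = -0.6194
  SO₂ term: 0.0129·23.6^0.44·exp(0.046·89-0.6194) = 1.674
  Sd branch = 0.0175·Sd^0.57·e^(0.008·RH+0.085·T) = 0.689 μm/a
  r_corr = 1.674 + 0.689 = 2.363 μm/a
Convert to mass loss: 2.363 μm/a × 7.14 g/cm³ = 16.87 g·m⁻²·a⁻¹

r_corr = 16.9 g·m⁻²·a⁻¹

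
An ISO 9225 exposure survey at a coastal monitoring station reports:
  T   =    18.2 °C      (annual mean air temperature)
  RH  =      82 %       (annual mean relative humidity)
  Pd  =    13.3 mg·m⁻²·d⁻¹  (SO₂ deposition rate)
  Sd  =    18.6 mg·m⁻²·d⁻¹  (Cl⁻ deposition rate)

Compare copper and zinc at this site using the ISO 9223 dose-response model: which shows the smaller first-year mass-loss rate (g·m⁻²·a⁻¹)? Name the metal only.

zinc

copper: T>10 °C ⇒ hinge -0.080·(18.2−10) = -0.6560
  SO₂ term: 0.0053·13.3^0.26·exp(0.059·82-0.6560) = 0.6803
  Sd branch = 0.01025·Sd^0.27·e^(0.036·RH+0.049·T) = 1.054 μm/a
  sum: 0.6803 + 1.054 → r_corr = 1.734 μm/a
  mass loss = 1.734 μm/a × 8.96 g/cm³ = 15.54 g·m⁻²·a⁻¹
zinc: T>10 °C ⇒ hinge -0.071·(18.2−10) = -0.5822
  Pd branch = 0.0129·Pd^0.44·e^(0.046·RH+f) = 0.9781 μm/a
  Sd branch = 0.0175·Sd^0.57·e^(0.008·RH+0.085·T) = 0.8383 μm/a
  r_corr = 0.9781 + 0.8383 = 1.816 μm/a
  mass loss = 1.816 μm/a × 7.14 g/cm³ = 12.97 g·m⁻²·a⁻¹
Ordering by g·m⁻²·a⁻¹: copper (15.5) > zinc (13)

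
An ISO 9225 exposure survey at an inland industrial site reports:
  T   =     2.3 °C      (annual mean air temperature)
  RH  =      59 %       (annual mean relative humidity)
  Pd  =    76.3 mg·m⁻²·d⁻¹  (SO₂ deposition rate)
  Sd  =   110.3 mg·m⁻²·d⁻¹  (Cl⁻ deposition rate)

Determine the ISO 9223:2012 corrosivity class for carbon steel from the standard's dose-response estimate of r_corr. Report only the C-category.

C3

carbon steel: f(T) = +0.150·(T−10) [T≤10 °C] = -1.1550
  Pd branch = 1.77·Pd^0.52·e^(0.02·RH+f) = 17.29 μm/a
  Sd branch = 0.102·Sd^0.62·e^(0.033·RH+0.04·T) = 14.47 μm/a
  sum: 17.29 + 14.47 → r_corr = 31.76 μm/a
31.8 μm/a falls in (25, 50] for carbon steel → category C3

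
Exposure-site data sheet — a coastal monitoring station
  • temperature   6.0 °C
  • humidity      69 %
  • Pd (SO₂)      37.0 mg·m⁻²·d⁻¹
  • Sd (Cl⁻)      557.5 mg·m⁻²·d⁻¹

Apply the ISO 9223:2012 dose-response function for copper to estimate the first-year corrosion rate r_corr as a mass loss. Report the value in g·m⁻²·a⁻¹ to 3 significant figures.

r_corr = 12.4 g·m⁻²·a⁻¹

copper: temperature factor f = +0.126·(-4.0) = -0.5040
  sulphur-dioxide contribution → 0.4799 μm/a
  chloride contribution → 0.9092 μm/a
  total first-year rate 1.389 μm/a
Convert to mass loss: 1.389 μm/a × 8.96 g/cm³ = 12.45 g·m⁻²·a⁻¹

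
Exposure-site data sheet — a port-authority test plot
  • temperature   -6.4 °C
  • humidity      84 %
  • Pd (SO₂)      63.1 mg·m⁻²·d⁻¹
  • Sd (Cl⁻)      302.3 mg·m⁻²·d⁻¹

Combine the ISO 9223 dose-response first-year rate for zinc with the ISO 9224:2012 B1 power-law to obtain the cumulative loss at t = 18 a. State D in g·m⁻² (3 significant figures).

D(18) = 191 g·m⁻²

zinc: T≤10 °C ⇒ hinge +0.038·(-6.4−10) = -0.6232
  sulphur-dioxide contribution → 2.042 μm/a
  chloride contribution → 0.5158 μm/a
  ⇒ r_corr(zinc) = 2.558 μm/a
Long-term exponent b (ISO 9224 Table 2, B1) = 0.813
  D(18) = 2.558 × 18^0.813 = 2.558 × 10.48 = 26.82 μm
  Mass loss = 26.82 μm × 7.14 g/cm³ = 191.5 g·m⁻²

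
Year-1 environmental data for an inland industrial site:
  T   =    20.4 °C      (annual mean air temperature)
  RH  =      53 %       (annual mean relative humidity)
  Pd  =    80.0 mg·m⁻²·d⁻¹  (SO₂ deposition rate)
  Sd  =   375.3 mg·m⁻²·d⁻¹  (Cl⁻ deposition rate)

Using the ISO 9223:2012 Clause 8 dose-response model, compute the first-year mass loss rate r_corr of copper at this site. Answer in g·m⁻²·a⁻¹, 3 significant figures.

r_corr = 9.81 g·m⁻²·a⁻¹

copper: f(T) = -0.080·(T−10) [T>10 °C] = -0.8320
  SO₂ term: 0.0053·80.0^0.26·exp(0.059·53-0.8320) = 0.1644
  Cl⁻ term: 0.01025·375.3^0.27·exp(0.036·53+0.049·20.4) = 0.9302
  sum: 0.1644 + 0.9302 → r_corr = 1.095 μm/a
Convert to mass loss: 1.095 μm/a × 8.96 g/cm³ = 9.807 g·m⁻²·a⁻¹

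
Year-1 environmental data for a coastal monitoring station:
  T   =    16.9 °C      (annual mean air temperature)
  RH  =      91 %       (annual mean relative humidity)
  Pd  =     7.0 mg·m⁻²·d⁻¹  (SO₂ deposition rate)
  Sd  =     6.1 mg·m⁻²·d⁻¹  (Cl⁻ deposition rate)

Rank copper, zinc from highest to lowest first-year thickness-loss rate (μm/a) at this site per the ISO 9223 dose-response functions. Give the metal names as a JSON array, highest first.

copper: temperature factor f = -0.080·(6.9) = -0.5520
  sulphur-dioxide contribution → 1.086 μm/a
  chloride contribution → 1.012 μm/a
  total first-year rate 2.098 μm/a
zinc: T>10 °C ⇒ hinge -0.071·(16.9−10) = -0.4899
  sulphur-dioxide contribution → 1.224 μm/a
  chloride contribution → 0.4273 μm/a
  total first-year rate 1.651 μm/a
Ordering by μm/a: copper (2.1) > zinc (1.65)

["copper", "zinc"]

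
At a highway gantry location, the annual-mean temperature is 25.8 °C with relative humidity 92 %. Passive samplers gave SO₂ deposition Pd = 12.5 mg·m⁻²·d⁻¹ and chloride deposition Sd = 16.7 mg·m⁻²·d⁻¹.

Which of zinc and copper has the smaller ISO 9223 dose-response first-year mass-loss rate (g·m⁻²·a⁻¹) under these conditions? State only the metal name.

zinc

zinc: T>10 °C ⇒ hinge -0.071·(25.8−10) = -1.1218
  SO₂ term: 0.0129·12.5^0.44·exp(0.046·92-1.1218) = 0.879
  Cl⁻ term: 0.0175·16.7^0.57·exp(0.008·92+0.085·25.8) = 1.629
  r_corr = 0.879 + 1.629 = 2.508 μm/a
  mass loss = 2.508 μm/a × 7.14 g/cm³ = 17.91 g·m⁻²·a⁻¹
copper: f(T) = -0.080·(T−10) [T>10 °C] = -1.2640
  SO₂ term: 0.0053·12.5^0.26·exp(0.059·92-1.2640) = 0.6575
  Sd branch = 0.01025·Sd^0.27·e^(0.036·RH+0.049·T) = 2.129 μm/a
  sum: 0.6575 + 2.129 → r_corr = 2.787 μm/a
  mass loss = 2.787 μm/a × 8.96 g/cm³ = 24.97 g·m⁻²·a⁻¹
Ordering by g·m⁻²·a⁻¹: copper (25) > zinc (17.9)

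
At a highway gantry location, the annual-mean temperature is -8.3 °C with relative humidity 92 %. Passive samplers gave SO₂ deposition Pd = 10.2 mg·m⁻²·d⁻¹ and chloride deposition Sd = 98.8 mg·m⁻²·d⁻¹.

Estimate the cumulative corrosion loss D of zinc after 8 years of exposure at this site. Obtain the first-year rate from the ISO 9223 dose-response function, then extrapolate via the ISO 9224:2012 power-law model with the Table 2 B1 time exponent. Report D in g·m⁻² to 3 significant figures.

D(8) = 57.2 g·m⁻²

zinc: temperature factor f = +0.038·(-18.3) = -0.6954
  sulphur-dioxide contribution → 1.231 μm/a
  chloride contribution → 0.2473 μm/a
  ⇒ r_corr(zinc) = 1.478 μm/a
Power-law: D(8) = r_corr · 8^0.813
  D(8) = 1.478 × 8^0.813 = 1.478 × 5.423 = 8.017 μm
  Mass loss = 8.017 μm × 7.14 g/cm³ = 57.24 g·m⁻²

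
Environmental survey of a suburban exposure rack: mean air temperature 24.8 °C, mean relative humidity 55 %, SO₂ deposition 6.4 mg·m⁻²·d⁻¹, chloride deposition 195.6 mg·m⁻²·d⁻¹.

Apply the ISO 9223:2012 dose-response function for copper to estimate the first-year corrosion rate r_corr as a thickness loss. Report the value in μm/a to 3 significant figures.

copper: temperature factor f = -0.080·(14.8) = -1.1840
  SO₂ term: 0.0053·6.4^0.26·exp(0.059·55-1.1840) = 0.06745
  Cl⁻ term: 0.01025·195.6^0.27·exp(0.036·55+0.049·24.8) = 1.04
  sum: 0.06745 + 1.04 → r_corr = 1.107 μm/a

r_corr = 1.11 μm/a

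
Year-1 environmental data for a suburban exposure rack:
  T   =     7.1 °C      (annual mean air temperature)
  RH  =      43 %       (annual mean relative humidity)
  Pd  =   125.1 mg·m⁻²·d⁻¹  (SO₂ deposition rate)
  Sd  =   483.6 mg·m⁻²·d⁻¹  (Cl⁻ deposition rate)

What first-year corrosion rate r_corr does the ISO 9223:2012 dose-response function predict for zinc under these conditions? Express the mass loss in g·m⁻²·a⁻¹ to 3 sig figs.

r_corr = 15.9 g·m⁻²·a⁻¹

zinc: f(T) = +0.038·(T−10) [T≤10 °C] = -0.1102
  SO₂ term: 0.0129·125.1^0.44·exp(0.046·43-0.1102) = 0.6991
  Cl⁻ term: 0.0175·483.6^0.57·exp(0.008·43+0.085·7.1) = 1.53
  r_corr = 0.6991 + 1.53 = 2.229 μm/a
Convert to mass loss: 2.229 μm/a × 7.14 g/cm³ = 15.92 g·m⁻²·a⁻¹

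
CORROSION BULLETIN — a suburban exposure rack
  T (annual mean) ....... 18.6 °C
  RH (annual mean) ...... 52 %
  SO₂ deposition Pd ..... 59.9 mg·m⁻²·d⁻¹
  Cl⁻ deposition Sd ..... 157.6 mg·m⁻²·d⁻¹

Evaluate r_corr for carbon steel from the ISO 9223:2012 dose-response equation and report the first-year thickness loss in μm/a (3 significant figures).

r_corr = 53.9 μm/a

carbon steel: T>10 °C ⇒ hinge -0.054·(18.6−10) = -0.4644
  sulphur-dioxide contribution → 26.44 μm/a
  chloride contribution → 27.51 μm/a
  ⇒ r_corr(carbon steel) = 53.94 μm/a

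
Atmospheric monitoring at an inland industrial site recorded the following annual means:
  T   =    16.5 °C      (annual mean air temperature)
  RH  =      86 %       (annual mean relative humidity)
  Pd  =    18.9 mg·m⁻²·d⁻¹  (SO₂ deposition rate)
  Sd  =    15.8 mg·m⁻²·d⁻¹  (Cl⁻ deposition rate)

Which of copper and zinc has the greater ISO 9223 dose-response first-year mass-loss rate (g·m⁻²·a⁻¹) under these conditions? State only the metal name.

copper

copper: f(T) = -0.080·(T−10) [T>10 °C] = -0.5200
  sulphur-dioxide contribution → 1.081 μm/a
  chloride contribution → 1.072 μm/a
  total first-year rate 2.153 μm/a
  mass loss = 2.153 μm/a × 8.96 g/cm³ = 19.29 g·m⁻²·a⁻¹
zinc: T>10 °C ⇒ hinge -0.071·(16.5−10) = -0.4615
  sulphur-dioxide contribution → 1.548 μm/a
  chloride contribution → 0.6826 μm/a
  total first-year rate 2.231 μm/a
  mass loss = 2.231 μm/a × 7.14 g/cm³ = 15.93 g·m⁻²·a⁻¹
Ordering by g·m⁻²·a⁻¹: copper (19.3) > zinc (15.9)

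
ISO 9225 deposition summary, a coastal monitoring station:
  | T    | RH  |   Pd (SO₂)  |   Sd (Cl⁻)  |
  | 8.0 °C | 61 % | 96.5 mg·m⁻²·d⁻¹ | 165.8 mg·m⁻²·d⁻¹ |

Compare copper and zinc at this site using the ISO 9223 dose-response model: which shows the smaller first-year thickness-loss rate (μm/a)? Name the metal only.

copper: temperature factor f = +0.126·(-2.0) = -0.2520
  SO₂ term: 0.0053·96.5^0.26·exp(0.059·61-0.2520) = 0.4941
  Cl⁻ term: 0.01025·165.8^0.27·exp(0.036·61+0.049·8.0) = 0.542
  r_corr = 0.4941 + 0.542 = 1.036 μm/a
zinc: T≤10 °C ⇒ hinge +0.038·(8.0−10) = -0.0760
  SO₂ term: 0.0129·96.5^0.44·exp(0.046·61-0.0760) = 1.477
  Sd branch = 0.0175·Sd^0.57·e^(0.008·RH+0.085·T) = 1.036 μm/a
  r_corr = 1.477 + 1.036 = 2.513 μm/a
Ordering by μm/a: zinc (2.51) > copper (1.04)

copper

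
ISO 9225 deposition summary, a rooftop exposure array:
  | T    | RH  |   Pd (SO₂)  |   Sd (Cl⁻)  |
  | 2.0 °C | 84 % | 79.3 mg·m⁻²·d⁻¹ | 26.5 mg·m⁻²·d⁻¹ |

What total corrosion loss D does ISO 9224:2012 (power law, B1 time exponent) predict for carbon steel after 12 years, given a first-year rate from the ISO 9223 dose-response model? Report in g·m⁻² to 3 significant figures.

carbon steel: T≤10 °C ⇒ hinge +0.150·(2.0−10) = -1.2000
  sulphur-dioxide contribution → 27.8 μm/a
  chloride contribution → 13.48 μm/a
  ⇒ r_corr(carbon steel) = 41.28 μm/a
Power-law: D(12) = r_corr · 12^0.523
  D(12) = 41.28 × 12^0.523 = 41.28 × 3.668 = 151.4 μm
  Mass loss = 151.4 μm × 7.85 g/cm³ = 1189 g·m⁻²

D(12) = 1.19e+03 g·m⁻²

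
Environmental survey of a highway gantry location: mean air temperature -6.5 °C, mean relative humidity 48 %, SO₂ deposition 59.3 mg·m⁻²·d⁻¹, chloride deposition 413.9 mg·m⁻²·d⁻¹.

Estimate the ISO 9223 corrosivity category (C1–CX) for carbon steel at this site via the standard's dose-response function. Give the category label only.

carbon steel: f(T) = +0.150·(T−10) [T≤10 °C] = -2.4750
  Pd branch = 1.77·Pd^0.52·e^(0.02·RH+f) = 3.251 μm/a
  Cl⁻ term: 0.102·413.9^0.62·exp(0.033·48+0.04·-6.5) = 16.07
  r_corr = 3.251 + 16.07 = 19.32 μm/a
ISO 9223 Table 2 (carbon steel): 1.3 < 19.3 ≤ 25 μm/a ⇒ C2

C2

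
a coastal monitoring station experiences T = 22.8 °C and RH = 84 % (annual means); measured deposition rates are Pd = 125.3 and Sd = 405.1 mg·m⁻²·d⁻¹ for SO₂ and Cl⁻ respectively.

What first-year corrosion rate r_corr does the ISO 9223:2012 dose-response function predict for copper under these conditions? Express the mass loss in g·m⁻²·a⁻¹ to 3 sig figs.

copper: T>10 °C ⇒ hinge -0.080·(22.8−10) = -1.0240
  Pd branch = 0.0053·Pd^0.26·e^(0.059·RH+f) = 0.9493 μm/a
  Cl⁻ term: 0.01025·405.1^0.27·exp(0.036·84+0.049·22.8) = 3.26
  sum: 0.9493 + 3.26 → r_corr = 4.21 μm/a
Convert to mass loss: 4.21 μm/a × 8.96 g/cm³ = 37.72 g·m⁻²·a⁻¹

r_corr = 37.7 g·m⁻²·a⁻¹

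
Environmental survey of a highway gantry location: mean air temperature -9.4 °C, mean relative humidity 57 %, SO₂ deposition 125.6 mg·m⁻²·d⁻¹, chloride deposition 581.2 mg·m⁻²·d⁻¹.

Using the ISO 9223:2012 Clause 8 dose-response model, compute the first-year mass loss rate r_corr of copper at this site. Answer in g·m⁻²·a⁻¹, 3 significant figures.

copper: f(T) = +0.126·(T−10) [T≤10 °C] = -2.4444
  Pd branch = 0.0053·Pd^0.26·e^(0.059·RH+f) = 0.04666 μm/a
  Cl⁻ term: 0.01025·581.2^0.27·exp(0.036·57+0.049·-9.4) = 0.2807
  r_corr = 0.04666 + 0.2807 = 0.3274 μm/a
Convert to mass loss: 0.3274 μm/a × 8.96 g/cm³ = 2.933 g·m⁻²·a⁻¹

r_corr = 2.93 g·m⁻²·a⁻¹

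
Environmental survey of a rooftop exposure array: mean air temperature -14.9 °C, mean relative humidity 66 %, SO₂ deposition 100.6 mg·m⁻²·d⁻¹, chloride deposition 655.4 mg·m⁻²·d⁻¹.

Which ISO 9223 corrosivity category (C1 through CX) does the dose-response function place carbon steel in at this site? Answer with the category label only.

C3

carbon steel: temperature factor f = +0.150·(-24.9) = -3.7350
  sulphur-dioxide contribution → 1.74 μm/a
  chloride contribution → 27.66 μm/a
  total first-year rate 29.4 μm/a
Category bounds: 25…50 μm/a bracket r_corr ⇒ C3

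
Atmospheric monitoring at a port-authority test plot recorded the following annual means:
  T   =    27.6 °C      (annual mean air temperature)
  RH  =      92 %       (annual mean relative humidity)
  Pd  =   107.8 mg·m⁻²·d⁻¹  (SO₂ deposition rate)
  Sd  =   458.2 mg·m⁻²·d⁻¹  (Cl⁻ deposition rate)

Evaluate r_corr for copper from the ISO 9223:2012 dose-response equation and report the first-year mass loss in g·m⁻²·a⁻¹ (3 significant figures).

r_corr = 59.9 g·m⁻²·a⁻¹

copper: T>10 °C ⇒ hinge -0.080·(27.6−10) = -1.4080
  sulphur-dioxide contribution → 0.9968 μm/a
  chloride contribution → 5.688 μm/a
  total first-year rate 6.684 μm/a
Convert to mass loss: 6.684 μm/a × 8.96 g/cm³ = 59.89 g·m⁻²·a⁻¹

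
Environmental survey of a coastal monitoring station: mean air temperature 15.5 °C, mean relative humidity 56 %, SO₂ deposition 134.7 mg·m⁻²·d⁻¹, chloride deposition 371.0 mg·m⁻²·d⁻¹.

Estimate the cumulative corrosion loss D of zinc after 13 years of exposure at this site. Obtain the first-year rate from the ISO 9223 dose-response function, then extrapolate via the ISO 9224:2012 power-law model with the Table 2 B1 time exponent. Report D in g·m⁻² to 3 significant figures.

zinc: f(T) = -0.071·(T−10) [T>10 °C] = -0.3905
  SO₂ term: 0.0129·134.7^0.44·exp(0.046·56-0.3905) = 0.9923
  Sd branch = 0.0175·Sd^0.57·e^(0.008·RH+0.085·T) = 2.981 μm/a
  sum: 0.9923 + 2.981 → r_corr = 3.973 μm/a
Long-term exponent b (ISO 9224 Table 2, B1) = 0.813
  D(13) = 3.973 × 13^0.813 = 3.973 × 8.047 = 31.97 μm
  Mass loss = 31.97 μm × 7.14 g/cm³ = 228.3 g·m⁻²

D(13) = 228 g·m⁻²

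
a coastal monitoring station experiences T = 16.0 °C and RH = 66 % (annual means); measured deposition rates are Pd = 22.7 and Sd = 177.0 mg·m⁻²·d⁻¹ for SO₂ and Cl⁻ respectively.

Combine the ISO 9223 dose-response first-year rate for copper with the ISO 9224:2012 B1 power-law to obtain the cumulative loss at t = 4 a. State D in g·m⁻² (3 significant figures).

D(4) = 30.3 g·m⁻²

copper: T>10 °C ⇒ hinge -0.080·(16.0−10) = -0.4800
  SO₂ term: 0.0053·22.7^0.26·exp(0.059·66-0.4800) = 0.3627
  Cl⁻ term: 0.01025·177.0^0.27·exp(0.036·66+0.049·16.0) = 0.9773
  r_corr = 0.3627 + 0.9773 = 1.34 μm/a
ISO 9224: D(t) = r_corr · t^b with b = 0.667 (copper, B1)
  D(4) = 1.34 × 4^0.667 = 1.34 × 2.521 = 3.378 μm
  Mass loss = 3.378 μm × 8.96 g/cm³ = 30.27 g·m⁻²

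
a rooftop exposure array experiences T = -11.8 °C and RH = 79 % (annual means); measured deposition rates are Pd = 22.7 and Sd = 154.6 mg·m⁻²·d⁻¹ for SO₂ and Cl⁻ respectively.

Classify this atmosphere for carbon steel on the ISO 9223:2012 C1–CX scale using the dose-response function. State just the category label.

carbon steel: f(T) = +0.150·(T−10) [T≤10 °C] = -3.2700
  sulphur-dioxide contribution → 1.656 μm/a
  chloride contribution → 19.64 μm/a
  ⇒ r_corr(carbon steel) = 21.3 μm/a
Category bounds: 1.3…25 μm/a bracket r_corr ⇒ C2

C2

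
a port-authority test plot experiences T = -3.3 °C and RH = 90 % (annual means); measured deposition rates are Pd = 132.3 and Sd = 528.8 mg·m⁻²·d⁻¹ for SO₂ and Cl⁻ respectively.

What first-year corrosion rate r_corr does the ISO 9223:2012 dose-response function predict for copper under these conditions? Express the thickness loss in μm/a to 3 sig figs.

r_corr = 1.93 μm/a

copper: temperature factor f = +0.126·(-13.3) = -1.6758
  sulphur-dioxide contribution → 0.7148 μm/a
  chloride contribution → 1.21 μm/a
  ⇒ r_corr(copper) = 1.925 μm/a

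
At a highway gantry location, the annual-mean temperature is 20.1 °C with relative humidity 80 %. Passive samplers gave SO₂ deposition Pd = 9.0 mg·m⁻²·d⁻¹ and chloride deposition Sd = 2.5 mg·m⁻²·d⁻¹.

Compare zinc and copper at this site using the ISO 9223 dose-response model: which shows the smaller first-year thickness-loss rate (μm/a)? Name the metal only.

zinc

zinc: temperature factor f = -0.071·(10.1) = -0.7171
  Pd branch = 0.0129·Pd^0.44·e^(0.046·RH+f) = 0.6565 μm/a
  Sd branch = 0.0175·Sd^0.57·e^(0.008·RH+0.085·T) = 0.3089 μm/a
  r_corr = 0.6565 + 0.3089 = 0.9654 μm/a
copper: temperature factor f = -0.080·(10.1) = -0.8080
  SO₂ term: 0.0053·9.0^0.26·exp(0.059·80-0.8080) = 0.4692
  Sd branch = 0.01025·Sd^0.27·e^(0.036·RH+0.049·T) = 0.6261 μm/a
  r_corr = 0.4692 + 0.6261 = 1.095 μm/a
Ordering by μm/a: copper (1.1) > zinc (0.965)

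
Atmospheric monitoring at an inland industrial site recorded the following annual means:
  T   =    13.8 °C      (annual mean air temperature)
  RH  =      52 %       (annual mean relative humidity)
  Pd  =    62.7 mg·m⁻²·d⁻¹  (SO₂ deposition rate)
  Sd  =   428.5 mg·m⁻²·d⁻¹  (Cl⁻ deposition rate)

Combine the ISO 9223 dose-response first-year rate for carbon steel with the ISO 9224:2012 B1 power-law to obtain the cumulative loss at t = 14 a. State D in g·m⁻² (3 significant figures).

D(14) = 2.41e+03 g·m⁻²

carbon steel: temperature factor f = -0.054·(3.8) = -0.2052
  sulphur-dioxide contribution → 35.08 μm/a
  chloride contribution → 42.21 μm/a
  ⇒ r_corr(carbon steel) = 77.29 μm/a
Power-law: D(14) = r_corr · 14^0.523
  D(14) = 77.29 × 14^0.523 = 77.29 × 3.976 = 307.3 μm
  Mass loss = 307.3 μm × 7.85 g/cm³ = 2412 g·m⁻²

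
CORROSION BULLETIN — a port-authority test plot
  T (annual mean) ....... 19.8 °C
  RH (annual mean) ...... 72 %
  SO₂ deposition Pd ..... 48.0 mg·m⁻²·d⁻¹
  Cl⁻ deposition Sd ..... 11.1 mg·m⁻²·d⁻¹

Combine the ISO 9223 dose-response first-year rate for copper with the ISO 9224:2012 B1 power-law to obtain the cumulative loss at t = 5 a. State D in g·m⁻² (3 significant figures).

copper: temperature factor f = -0.080·(9.8) = -0.7840
  Pd branch = 0.0053·Pd^0.26·e^(0.059·RH+f) = 0.4632 μm/a
  Cl⁻ term: 0.01025·11.1^0.27·exp(0.036·72+0.049·19.8) = 0.6918
  r_corr = 0.4632 + 0.6918 = 1.155 μm/a
Power-law: D(5) = r_corr · 5^0.667
  D(5) = 1.155 × 5^0.667 = 1.155 × 2.926 = 3.379 μm
  Mass loss = 3.379 μm × 8.96 g/cm³ = 30.28 g·m⁻²

D(5) = 30.3 g·m⁻²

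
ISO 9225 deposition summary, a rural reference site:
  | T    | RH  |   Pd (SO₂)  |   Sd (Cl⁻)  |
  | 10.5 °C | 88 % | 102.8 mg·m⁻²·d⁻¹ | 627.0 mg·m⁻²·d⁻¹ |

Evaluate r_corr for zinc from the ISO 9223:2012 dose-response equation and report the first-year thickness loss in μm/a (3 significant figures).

zinc: T>10 °C ⇒ hinge -0.071·(10.5−10) = -0.0355
  SO₂ term: 0.0129·102.8^0.44·exp(0.046·88-0.0355) = 5.476
  Cl⁻ term: 0.0175·627.0^0.57·exp(0.008·88+0.085·10.5) = 3.395
  sum: 5.476 + 3.395 → r_corr = 8.871 μm/a

r_corr = 8.87 μm/a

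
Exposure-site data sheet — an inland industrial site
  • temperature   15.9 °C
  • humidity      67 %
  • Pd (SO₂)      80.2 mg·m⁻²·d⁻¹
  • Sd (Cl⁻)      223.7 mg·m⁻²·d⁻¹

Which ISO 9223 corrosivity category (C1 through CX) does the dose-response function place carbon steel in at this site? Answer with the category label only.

carbon steel: T>10 °C ⇒ hinge -0.054·(15.9−10) = -0.3186
  SO₂ term: 1.77·80.2^0.52·exp(0.02·67-0.3186) = 48.05
  Sd branch = 0.102·Sd^0.62·e^(0.033·RH+0.04·T) = 50.33 μm/a
  r_corr = 48.05 + 50.33 = 98.38 μm/a
Category bounds: 80…200 μm/a bracket r_corr ⇒ C5

C5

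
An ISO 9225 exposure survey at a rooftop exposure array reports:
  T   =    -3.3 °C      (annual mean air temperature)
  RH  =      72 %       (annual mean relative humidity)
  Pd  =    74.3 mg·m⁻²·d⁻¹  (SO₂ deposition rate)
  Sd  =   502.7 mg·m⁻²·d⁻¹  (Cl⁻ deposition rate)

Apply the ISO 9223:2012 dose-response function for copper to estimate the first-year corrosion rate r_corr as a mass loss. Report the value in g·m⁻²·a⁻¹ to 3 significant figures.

copper: f(T) = +0.126·(T−10) [T≤10 °C] = -1.6758
  Pd branch = 0.0053·Pd^0.26·e^(0.059·RH+f) = 0.2127 μm/a
  Cl⁻ term: 0.01025·502.7^0.27·exp(0.036·72+0.049·-3.3) = 0.6245
  r_corr = 0.2127 + 0.6245 = 0.8372 μm/a
Convert to mass loss: 0.8372 μm/a × 8.96 g/cm³ = 7.502 g·m⁻²·a⁻¹

r_corr = 7.50 g·m⁻²·a⁻¹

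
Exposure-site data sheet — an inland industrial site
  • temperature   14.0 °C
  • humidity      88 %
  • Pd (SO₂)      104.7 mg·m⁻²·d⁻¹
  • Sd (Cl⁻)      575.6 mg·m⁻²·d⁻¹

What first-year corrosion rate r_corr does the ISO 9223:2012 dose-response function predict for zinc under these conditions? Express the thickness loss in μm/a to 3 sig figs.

zinc: T>10 °C ⇒ hinge -0.071·(14.0−10) = -0.2840
  Pd branch = 0.0129·Pd^0.44·e^(0.046·RH+f) = 4.306 μm/a
  Sd branch = 0.0175·Sd^0.57·e^(0.008·RH+0.085·T) = 4.354 μm/a
  sum: 4.306 + 4.354 → r_corr = 8.659 μm/a

r_corr = 8.66 μm/a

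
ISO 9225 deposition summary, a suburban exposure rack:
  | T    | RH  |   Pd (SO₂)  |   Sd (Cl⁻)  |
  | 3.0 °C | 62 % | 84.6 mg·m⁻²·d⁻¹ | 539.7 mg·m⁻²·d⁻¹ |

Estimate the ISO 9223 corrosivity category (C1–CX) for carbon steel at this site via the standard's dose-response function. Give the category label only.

C4

carbon steel: T≤10 °C ⇒ hinge +0.150·(3.0−10) = -1.0500
  Pd branch = 1.77·Pd^0.52·e^(0.02·RH+f) = 21.51 μm/a
  Cl⁻ term: 0.102·539.7^0.62·exp(0.033·62+0.04·3.0) = 43.98
  sum: 21.51 + 43.98 → r_corr = 65.49 μm/a
65.5 μm/a falls in (50, 80] for carbon steel → category C4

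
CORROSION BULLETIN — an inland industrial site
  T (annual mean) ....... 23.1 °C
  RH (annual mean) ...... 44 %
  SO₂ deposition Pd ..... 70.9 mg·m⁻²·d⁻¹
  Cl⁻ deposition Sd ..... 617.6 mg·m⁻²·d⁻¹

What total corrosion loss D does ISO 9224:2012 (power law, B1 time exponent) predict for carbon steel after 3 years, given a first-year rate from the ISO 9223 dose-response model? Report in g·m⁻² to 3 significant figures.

carbon steel: f(T) = -0.054·(T−10) [T>10 °C] = -0.7074
  Pd branch = 1.77·Pd^0.52·e^(0.02·RH+f) = 19.29 μm/a
  Cl⁻ term: 0.102·617.6^0.62·exp(0.033·44+0.04·23.1) = 58.98
  sum: 19.29 + 58.98 → r_corr = 78.27 μm/a
Power-law: D(3) = r_corr · 3^0.523
  D(3) = 78.27 × 3^0.523 = 78.27 × 1.776 = 139 μm
  Mass loss = 139 μm × 7.85 g/cm³ = 1091 g·m⁻²

D(3) = 1.09e+03 g·m⁻²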